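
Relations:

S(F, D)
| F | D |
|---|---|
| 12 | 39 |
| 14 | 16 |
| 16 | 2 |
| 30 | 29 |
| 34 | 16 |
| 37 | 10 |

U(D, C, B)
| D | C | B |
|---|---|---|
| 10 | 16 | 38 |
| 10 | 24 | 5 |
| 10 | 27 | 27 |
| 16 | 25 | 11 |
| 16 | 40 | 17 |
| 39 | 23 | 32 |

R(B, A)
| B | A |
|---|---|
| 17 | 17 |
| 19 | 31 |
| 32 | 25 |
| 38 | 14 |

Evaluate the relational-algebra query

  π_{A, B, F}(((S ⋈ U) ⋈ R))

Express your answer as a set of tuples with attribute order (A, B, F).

{(14, 38, 37), (17, 17, 14), (17, 17, 34), (25, 32, 12)}

Joining S and U on D yields {(12, 39, 23, 32), (14, 16, 25, 11), (14, 16, 40, 17), (34, 16, 25, 11), (34, 16, 40, 17), (37, 10, 16, 38), (37, 10, 24, 5), (37, 10, 27, 27)}.
Joining (S ⋈ U) and R on B yields {(12, 39, 23, 32, 25), (14, 16, 40, 17, 17), (34, 16, 40, 17, 17), (37, 10, 16, 38, 14)}.
π_{A, B, F} gives {(14, 38, 37), (17, 17, 14), (17, 17, 34), (25, 32, 12)}.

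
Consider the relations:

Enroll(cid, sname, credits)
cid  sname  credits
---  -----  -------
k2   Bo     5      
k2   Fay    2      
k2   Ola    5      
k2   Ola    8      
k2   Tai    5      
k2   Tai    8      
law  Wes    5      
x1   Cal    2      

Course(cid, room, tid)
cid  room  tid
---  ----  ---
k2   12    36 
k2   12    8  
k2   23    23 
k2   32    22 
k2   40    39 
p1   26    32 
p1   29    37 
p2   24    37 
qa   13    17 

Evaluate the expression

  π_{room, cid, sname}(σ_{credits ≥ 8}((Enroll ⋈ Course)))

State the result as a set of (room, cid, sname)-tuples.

{(12, k2, Ola), (12, k2, Tai), (23, k2, Ola), (23, k2, Tai), (32, k2, Ola), (32, k2, Tai), (40, k2, Ola), (40, k2, Tai)}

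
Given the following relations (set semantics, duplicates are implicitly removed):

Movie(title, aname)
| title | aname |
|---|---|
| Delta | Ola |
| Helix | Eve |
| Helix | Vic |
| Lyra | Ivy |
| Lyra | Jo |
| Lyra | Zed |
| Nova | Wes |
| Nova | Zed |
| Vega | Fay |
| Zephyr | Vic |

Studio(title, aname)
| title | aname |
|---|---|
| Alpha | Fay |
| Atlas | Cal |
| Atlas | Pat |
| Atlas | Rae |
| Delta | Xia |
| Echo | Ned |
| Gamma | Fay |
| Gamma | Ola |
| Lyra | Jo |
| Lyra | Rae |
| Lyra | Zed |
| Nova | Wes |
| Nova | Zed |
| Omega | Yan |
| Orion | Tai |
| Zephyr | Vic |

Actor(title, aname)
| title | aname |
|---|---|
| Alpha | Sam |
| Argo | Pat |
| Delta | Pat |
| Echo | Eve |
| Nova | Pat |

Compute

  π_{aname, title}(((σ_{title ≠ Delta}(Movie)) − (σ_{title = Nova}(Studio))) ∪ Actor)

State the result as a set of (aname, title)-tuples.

Filtering on title ≠ Delta leaves {(Helix, Eve), (Helix, Vic), (Lyra, Ivy), (Lyra, Jo), (Lyra, Zed), (Nova, Wes), (Nova, Zed), (Vega, Fay), (Zephyr, Vic)}.
Filtering on title = Nova leaves {(Nova, Wes), (Nova, Zed)}.
Taking the difference: {(Helix, Eve), (Helix, Vic), (Lyra, Ivy), (Lyra, Jo), (Lyra, Zed), (Vega, Fay), (Zephyr, Vic)}
Taking the union: {(Alpha, Sam), (Argo, Pat), (Delta, Pat), (Echo, Eve), (Helix, Eve), (Helix, Vic), (Lyra, Ivy), (Lyra, Jo), (Lyra, Zed), (Nova, Pat), (Vega, Fay), (Zephyr, Vic)}
π[aname, title]: project onto (aname, title) → {(Eve, Echo), (Eve, Helix), (Fay, Vega), (Ivy, Lyra), (Jo, Lyra), (Pat, Argo), (Pat, Delta), (Pat, Nova), (Sam, Alpha), (Vic, Helix), (Vic, Zephyr), (Zed, Lyra)}

{(Eve, Echo), (Eve, Helix), (Fay, Vega), (Ivy, Lyra), (Jo, Lyra), (Pat, Argo), (Pat, Delta), (Pat, Nova), (Sam, Alpha), (Vic, Helix), (Vic, Zephyr), (Zed, Lyra)}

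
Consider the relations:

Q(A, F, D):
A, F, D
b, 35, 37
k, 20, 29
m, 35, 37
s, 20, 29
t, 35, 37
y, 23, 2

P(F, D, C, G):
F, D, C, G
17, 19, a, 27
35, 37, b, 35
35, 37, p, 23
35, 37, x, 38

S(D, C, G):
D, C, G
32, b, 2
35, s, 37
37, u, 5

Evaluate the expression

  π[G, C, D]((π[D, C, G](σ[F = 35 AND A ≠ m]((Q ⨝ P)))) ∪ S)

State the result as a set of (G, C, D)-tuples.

{(2, b, 32), (23, p, 37), (35, b, 37), (37, s, 35), (38, x, 37), (5, u, 37)}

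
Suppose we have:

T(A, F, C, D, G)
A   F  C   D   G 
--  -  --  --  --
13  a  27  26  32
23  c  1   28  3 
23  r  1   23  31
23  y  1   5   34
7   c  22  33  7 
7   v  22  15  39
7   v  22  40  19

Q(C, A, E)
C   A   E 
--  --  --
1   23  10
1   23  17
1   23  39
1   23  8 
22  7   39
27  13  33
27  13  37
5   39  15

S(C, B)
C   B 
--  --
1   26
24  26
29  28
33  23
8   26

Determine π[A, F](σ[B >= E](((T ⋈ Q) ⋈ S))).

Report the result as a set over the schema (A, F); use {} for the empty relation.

{(23, c), (23, r), (23, y)}

T ⋈ Q (natural join on A, C): {(13, a, 27, 26, 32, 33), (13, a, 27, 26, 32, 37), (23, c, 1, 28, 3, 10), (23, c, 1, 28, 3, 17), (23, c, 1, 28, 3, 39), (23, c, 1, 28, 3, 8), (23, r, 1, 23, 31, 10), (23, r, 1, 23, 31, 17), (23, r, 1, 23, 31, 39), (23, r, 1, 23, 31, 8), (23, y, 1, 5, 34, 10), (23, y, 1, 5, 34, 17), (23, y, 1, 5, 34, 39), (23, y, 1, 5, 34, 8), (7, c, 22, 33, 7, 39), (7, v, 22, 15, 39, 39), (7, v, 22, 40, 19, 39)}
(T ⋈ Q) ⋈ S (natural join on C): {(23, c, 1, 28, 3, 10, 26), (23, c, 1, 28, 3, 17, 26), (23, c, 1, 28, 3, 39, 26), (23, c, 1, 28, 3, 8, 26), (23, r, 1, 23, 31, 10, 26), (23, r, 1, 23, 31, 17, 26), (23, r, 1, 23, 31, 39, 26), (23, r, 1, 23, 31, 8, 26), (23, y, 1, 5, 34, 10, 26), (23, y, 1, 5, 34, 17, 26), (23, y, 1, 5, 34, 39, 26), (23, y, 1, 5, 34, 8, 26)}
Selection B >= E: {(23, c, 1, 28, 3, 10, 26), (23, c, 1, 28, 3, 17, 26), (23, c, 1, 28, 3, 8, 26), (23, r, 1, 23, 31, 10, 26), (23, r, 1, 23, 31, 17, 26), (23, r, 1, 23, 31, 8, 26), (23, y, 1, 5, 34, 10, 26), (23, y, 1, 5, 34, 17, 26), (23, y, 1, 5, 34, 8, 26)}
π[A, F]: project onto (A, F) (6 duplicate(s) eliminated) → {(23, c), (23, r), (23, y)}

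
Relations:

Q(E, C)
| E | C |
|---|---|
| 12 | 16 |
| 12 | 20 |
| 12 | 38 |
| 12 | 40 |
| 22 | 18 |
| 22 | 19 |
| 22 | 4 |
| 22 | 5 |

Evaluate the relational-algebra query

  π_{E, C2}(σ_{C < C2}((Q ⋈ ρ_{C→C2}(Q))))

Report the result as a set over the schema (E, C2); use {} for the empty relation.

{(12, 20), (12, 38), (12, 40), (22, 18), (22, 19), (22, 5)}

ρ[C→C2]: schema becomes (E, C2); tuples unchanged.
Natural join on E: {(12, 16, 16), (12, 16, 20), (12, 16, 38), (12, 16, 40), (12, 20, 16), (12, 20, 20), (12, 20, 38), (12, 20, 40), (12, 38, 16), (12, 38, 20), (12, 38, 38), (12, 38, 40), (12, 40, 16), (12, 40, 20), (12, 40, 38), (12, 40, 40), (22, 18, 18), (22, 18, 19), (22, 18, 4), (22, 18, 5), (22, 19, 18), (22, 19, 19), (22, 19, 4), (22, 19, 5), (22, 4, 18), (22, 4, 19), (22, 4, 4), (22, 4, 5), (22, 5, 18), (22, 5, 19), (22, 5, 4), (22, 5, 5)}
Apply σ_{C < C2}; surviving tuples: {(12, 16, 20), (12, 16, 38), (12, 16, 40), (12, 20, 38), (12, 20, 40), (12, 38, 40), (22, 18, 19), (22, 4, 18), (22, 4, 19), (22, 4, 5), (22, 5, 18), (22, 5, 19)}
π_{E, C2} gives {(12, 20), (12, 38), (12, 40), (22, 18), (22, 19), (22, 5)} (6 duplicate(s) eliminated).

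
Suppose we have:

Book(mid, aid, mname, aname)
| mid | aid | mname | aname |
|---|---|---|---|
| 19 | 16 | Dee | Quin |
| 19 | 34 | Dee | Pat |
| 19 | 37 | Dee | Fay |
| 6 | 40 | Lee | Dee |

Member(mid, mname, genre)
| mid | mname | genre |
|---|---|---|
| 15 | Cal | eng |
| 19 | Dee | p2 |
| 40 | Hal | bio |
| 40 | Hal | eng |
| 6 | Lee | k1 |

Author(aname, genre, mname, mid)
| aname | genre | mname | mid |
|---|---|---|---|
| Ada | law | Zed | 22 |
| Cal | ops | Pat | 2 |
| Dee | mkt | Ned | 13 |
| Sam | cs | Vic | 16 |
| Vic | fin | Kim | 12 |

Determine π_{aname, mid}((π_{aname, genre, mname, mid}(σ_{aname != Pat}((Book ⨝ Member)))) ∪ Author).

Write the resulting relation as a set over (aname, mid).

Book ⋈ Member (natural join on mid, mname): {(19, 16, Dee, Quin, p2), (19, 34, Dee, Pat, p2), (19, 37, Dee, Fay, p2), (6, 40, Lee, Dee, k1)}
Selection aname != Pat: {(19, 16, Dee, Quin, p2), (19, 37, Dee, Fay, p2), (6, 40, Lee, Dee, k1)}
π_{aname, genre, mname, mid} gives {(Dee, k1, Lee, 6), (Fay, p2, Dee, 19), (Quin, p2, Dee, 19)}.
Union: {(Dee, k1, Lee, 6), (Fay, p2, Dee, 19), (Quin, p2, Dee, 19)} with {(Ada, law, Zed, 22), (Cal, ops, Pat, 2), (Dee, mkt, Ned, 13), (Sam, cs, Vic, 16), (Vic, fin, Kim, 12)} → {(Ada, law, Zed, 22), (Cal, ops, Pat, 2), (Dee, k1, Lee, 6), (Dee, mkt, Ned, 13), (Fay, p2, Dee, 19), (Quin, p2, Dee, 19), (Sam, cs, Vic, 16), (Vic, fin, Kim, 12)}
π_{aname, mid} gives {(Ada, 22), (Cal, 2), (Dee, 13), (Dee, 6), (Fay, 19), (Quin, 19), (Sam, 16), (Vic, 12)}.

{(Ada, 22), (Cal, 2), (Dee, 13), (Dee, 6), (Fay, 19), (Quin, 19), (Sam, 16), (Vic, 12)}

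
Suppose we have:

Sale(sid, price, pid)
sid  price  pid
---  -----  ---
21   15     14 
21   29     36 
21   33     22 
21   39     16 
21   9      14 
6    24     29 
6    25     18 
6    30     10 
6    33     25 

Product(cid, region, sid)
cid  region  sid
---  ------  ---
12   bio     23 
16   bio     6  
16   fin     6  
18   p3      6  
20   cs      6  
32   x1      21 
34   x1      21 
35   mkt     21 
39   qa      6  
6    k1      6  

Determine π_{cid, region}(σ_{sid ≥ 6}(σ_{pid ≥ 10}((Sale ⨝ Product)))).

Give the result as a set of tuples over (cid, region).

{(16, bio), (16, fin), (18, p3), (20, cs), (32, x1), (34, x1), (35, mkt), (39, qa), (6, k1)}

Natural join on sid: {(21, 15, 14, 32, x1), (21, 15, 14, 34, x1), (21, 15, 14, 35, mkt), (21, 29, 36, 32, x1), (21, 29, 36, 34, x1), (21, 29, 36, 35, mkt), (21, 33, 22, 32, x1), (21, 33, 22, 34, x1), (21, 33, 22, 35, mkt), (21, 39, 16, 32, x1), (21, 39, 16, 34, x1), (21, 39, 16, 35, mkt), (21, 9, 14, 32, x1), (21, 9, 14, 34, x1), (21, 9, 14, 35, mkt), (6, 24, 29, 16, bio), (6, 24, 29, 16, fin), (6, 24, 29, 18, p3), (6, 24, 29, 20, cs), (6, 24, 29, 39, qa), (6, 24, 29, 6, k1), (6, 25, 18, 16, bio), (6, 25, 18, 16, fin), (6, 25, 18, 18, p3), (6, 25, 18, 20, cs), (6, 25, 18, 39, qa), (6, 25, 18, 6, k1), (6, 30, 10, 16, bio), (6, 30, 10, 16, fin), (6, 30, 10, 18, p3), (6, 30, 10, 20, cs), (6, 30, 10, 39, qa), (6, 30, 10, 6, k1), (6, 33, 25, 16, bio), (6, 33, 25, 16, fin), (6, 33, 25, 18, p3), (6, 33, 25, 20, cs), (6, 33, 25, 39, qa), (6, 33, 25, 6, k1)}
Filtering on pid ≥ 10 leaves {(21, 15, 14, 32, x1), (21, 15, 14, 34, x1), (21, 15, 14, 35, mkt), (21, 29, 36, 32, x1), (21, 29, 36, 34, x1), (21, 29, 36, 35, mkt), (21, 33, 22, 32, x1), (21, 33, 22, 34, x1), (21, 33, 22, 35, mkt), (21, 39, 16, 32, x1), (21, 39, 16, 34, x1), (21, 39, 16, 35, mkt), (21, 9, 14, 32, x1), (21, 9, 14, 34, x1), (21, 9, 14, 35, mkt), (6, 24, 29, 16, bio), (6, 24, 29, 16, fin), (6, 24, 29, 18, p3), (6, 24, 29, 20, cs), (6, 24, 29, 39, qa), (6, 24, 29, 6, k1), (6, 25, 18, 16, bio), (6, 25, 18, 16, fin), (6, 25, 18, 18, p3), (6, 25, 18, 20, cs), (6, 25, 18, 39, qa), (6, 25, 18, 6, k1), (6, 30, 10, 16, bio), (6, 30, 10, 16, fin), (6, 30, 10, 18, p3), (6, 30, 10, 20, cs), (6, 30, 10, 39, qa), (6, 30, 10, 6, k1), (6, 33, 25, 16, bio), (6, 33, 25, 16, fin), (6, 33, 25, 18, p3), (6, 33, 25, 20, cs), (6, 33, 25, 39, qa), (6, 33, 25, 6, k1)}.
Filtering on sid ≥ 6 leaves {(21, 15, 14, 32, x1), (21, 15, 14, 34, x1), (21, 15, 14, 35, mkt), (21, 29, 36, 32, x1), (21, 29, 36, 34, x1), (21, 29, 36, 35, mkt), (21, 33, 22, 32, x1), (21, 33, 22, 34, x1), (21, 33, 22, 35, mkt), (21, 39, 16, 32, x1), (21, 39, 16, 34, x1), (21, 39, 16, 35, mkt), (21, 9, 14, 32, x1), (21, 9, 14, 34, x1), (21, 9, 14, 35, mkt), (6, 24, 29, 16, bio), (6, 24, 29, 16, fin), (6, 24, 29, 18, p3), (6, 24, 29, 20, cs), (6, 24, 29, 39, qa), (6, 24, 29, 6, k1), (6, 25, 18, 16, bio), (6, 25, 18, 16, fin), (6, 25, 18, 18, p3), (6, 25, 18, 20, cs), (6, 25, 18, 39, qa), (6, 25, 18, 6, k1), (6, 30, 10, 16, bio), (6, 30, 10, 16, fin), (6, 30, 10, 18, p3), (6, 30, 10, 20, cs), (6, 30, 10, 39, qa), (6, 30, 10, 6, k1), (6, 33, 25, 16, bio), (6, 33, 25, 16, fin), (6, 33, 25, 18, p3), (6, 33, 25, 20, cs), (6, 33, 25, 39, qa), (6, 33, 25, 6, k1)}.
π[cid, region]: project onto (cid, region) (30 duplicate(s) eliminated) → {(16, bio), (16, fin), (18, p3), (20, cs), (32, x1), (34, x1), (35, mkt), (39, qa), (6, k1)}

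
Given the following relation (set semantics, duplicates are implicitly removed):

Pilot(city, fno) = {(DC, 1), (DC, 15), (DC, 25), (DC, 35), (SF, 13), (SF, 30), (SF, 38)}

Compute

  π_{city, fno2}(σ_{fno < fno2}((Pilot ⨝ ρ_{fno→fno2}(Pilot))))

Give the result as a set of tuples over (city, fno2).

ρ[fno→fno2]: schema becomes (city, fno2); tuples unchanged.
Natural join on city: {(DC, 1, 1), (DC, 1, 15), (DC, 1, 25), (DC, 1, 35), (DC, 15, 1), (DC, 15, 15), (DC, 15, 25), (DC, 15, 35), (DC, 25, 1), (DC, 25, 15), (DC, 25, 25), (DC, 25, 35), (DC, 35, 1), (DC, 35, 15), (DC, 35, 25), (DC, 35, 35), (SF, 13, 13), (SF, 13, 30), (SF, 13, 38), (SF, 30, 13), (SF, 30, 30), (SF, 30, 38), (SF, 38, 13), (SF, 38, 30), (SF, 38, 38)}
σ[fno < fno2]: keep tuples satisfying fno < fno2 → {(DC, 1, 15), (DC, 1, 25), (DC, 1, 35), (DC, 15, 25), (DC, 15, 35), (DC, 25, 35), (SF, 13, 30), (SF, 13, 38), (SF, 30, 38)}
Projecting to city, fno2 (4 duplicate(s) eliminated): {(DC, 15), (DC, 25), (DC, 35), (SF, 30), (SF, 38)}

{(DC, 15), (DC, 25), (DC, 35), (SF, 30), (SF, 38)}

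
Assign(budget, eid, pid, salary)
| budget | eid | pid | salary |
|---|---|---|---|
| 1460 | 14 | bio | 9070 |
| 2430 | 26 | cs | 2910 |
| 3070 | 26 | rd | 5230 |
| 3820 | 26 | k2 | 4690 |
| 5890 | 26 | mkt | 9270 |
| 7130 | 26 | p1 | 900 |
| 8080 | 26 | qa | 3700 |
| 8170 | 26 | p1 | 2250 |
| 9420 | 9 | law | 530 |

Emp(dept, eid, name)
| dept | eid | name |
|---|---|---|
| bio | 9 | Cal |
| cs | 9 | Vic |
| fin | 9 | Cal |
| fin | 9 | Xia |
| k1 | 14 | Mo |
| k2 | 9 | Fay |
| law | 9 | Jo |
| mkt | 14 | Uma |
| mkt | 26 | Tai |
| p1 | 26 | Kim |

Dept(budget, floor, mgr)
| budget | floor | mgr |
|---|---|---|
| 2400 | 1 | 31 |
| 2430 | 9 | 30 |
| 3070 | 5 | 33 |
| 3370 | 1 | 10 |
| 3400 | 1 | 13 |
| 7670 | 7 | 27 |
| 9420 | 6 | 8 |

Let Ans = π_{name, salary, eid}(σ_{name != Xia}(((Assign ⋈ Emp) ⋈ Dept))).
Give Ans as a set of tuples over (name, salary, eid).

Natural join on eid: {(1460, 14, bio, 9070, k1, Mo), (1460, 14, bio, 9070, mkt, Uma), (2430, 26, cs, 2910, mkt, Tai), (2430, 26, cs, 2910, p1, Kim), (3070, 26, rd, 5230, mkt, Tai), (3070, 26, rd, 5230, p1, Kim), (3820, 26, k2, 4690, mkt, Tai), (3820, 26, k2, 4690, p1, Kim), (5890, 26, mkt, 9270, mkt, Tai), (5890, 26, mkt, 9270, p1, Kim), (7130, 26, p1, 900, mkt, Tai), (7130, 26, p1, 900, p1, Kim), (8080, 26, qa, 3700, mkt, Tai), (8080, 26, qa, 3700, p1, Kim), (8170, 26, p1, 2250, mkt, Tai), (8170, 26, p1, 2250, p1, Kim), (9420, 9, law, 530, bio, Cal), (9420, 9, law, 530, cs, Vic), (9420, 9, law, 530, fin, Cal), (9420, 9, law, 530, fin, Xia), (9420, 9, law, 530, k2, Fay), (9420, 9, law, 530, law, Jo)}
Natural join on budget: {(2430, 26, cs, 2910, mkt, Tai, 9, 30), (2430, 26, cs, 2910, p1, Kim, 9, 30), (3070, 26, rd, 5230, mkt, Tai, 5, 33), (3070, 26, rd, 5230, p1, Kim, 5, 33), (9420, 9, law, 530, bio, Cal, 6, 8), (9420, 9, law, 530, cs, Vic, 6, 8), (9420, 9, law, 530, fin, Cal, 6, 8), (9420, 9, law, 530, fin, Xia, 6, 8), (9420, 9, law, 530, k2, Fay, 6, 8), (9420, 9, law, 530, law, Jo, 6, 8)}
Selection name != Xia: {(2430, 26, cs, 2910, mkt, Tai, 9, 30), (2430, 26, cs, 2910, p1, Kim, 9, 30), (3070, 26, rd, 5230, mkt, Tai, 5, 33), (3070, 26, rd, 5230, p1, Kim, 5, 33), (9420, 9, law, 530, bio, Cal, 6, 8), (9420, 9, law, 530, cs, Vic, 6, 8), (9420, 9, law, 530, fin, Cal, 6, 8), (9420, 9, law, 530, k2, Fay, 6, 8), (9420, 9, law, 530, law, Jo, 6, 8)}
π[name, salary, eid]: project onto (name, salary, eid) (1 duplicate(s) eliminated) → {(Cal, 530, 9), (Fay, 530, 9), (Jo, 530, 9), (Kim, 2910, 26), (Kim, 5230, 26), (Tai, 2910, 26), (Tai, 5230, 26), (Vic, 530, 9)}

{(Cal, 530, 9), (Fay, 530, 9), (Jo, 530, 9), (Kim, 2910, 26), (Kim, 5230, 26), (Tai, 2910, 26), (Tai, 5230, 26), (Vic, 530, 9)}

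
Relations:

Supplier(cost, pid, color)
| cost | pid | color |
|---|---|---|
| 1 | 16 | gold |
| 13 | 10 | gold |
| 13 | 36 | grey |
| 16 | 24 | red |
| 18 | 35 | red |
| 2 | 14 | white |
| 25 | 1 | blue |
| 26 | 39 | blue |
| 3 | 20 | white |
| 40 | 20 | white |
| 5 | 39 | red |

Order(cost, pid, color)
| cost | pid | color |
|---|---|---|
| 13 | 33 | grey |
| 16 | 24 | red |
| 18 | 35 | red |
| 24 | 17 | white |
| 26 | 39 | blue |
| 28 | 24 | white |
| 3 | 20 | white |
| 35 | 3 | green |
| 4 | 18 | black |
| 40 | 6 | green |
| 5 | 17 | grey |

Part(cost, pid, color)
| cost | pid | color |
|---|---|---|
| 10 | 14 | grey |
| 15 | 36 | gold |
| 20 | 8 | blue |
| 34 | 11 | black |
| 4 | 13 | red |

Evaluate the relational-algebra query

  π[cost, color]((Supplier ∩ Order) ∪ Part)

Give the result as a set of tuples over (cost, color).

{(10, grey), (15, gold), (16, red), (18, red), (20, blue), (26, blue), (3, white), (34, black), (4, red)}

Intersection: {(1, 16, gold), (13, 10, gold), (13, 36, grey), (16, 24, red), (18, 35, red), (2, 14, white), (25, 1, blue), (26, 39, blue), (3, 20, white), (40, 20, white), (5, 39, red)} with {(13, 33, grey), (16, 24, red), (18, 35, red), (24, 17, white), (26, 39, blue), (28, 24, white), (3, 20, white), (35, 3, green), (4, 18, black), (40, 6, green), (5, 17, grey)} → {(16, 24, red), (18, 35, red), (26, 39, blue), (3, 20, white)}
Union: {(16, 24, red), (18, 35, red), (26, 39, blue), (3, 20, white)} with {(10, 14, grey), (15, 36, gold), (20, 8, blue), (34, 11, black), (4, 13, red)} → {(10, 14, grey), (15, 36, gold), (16, 24, red), (18, 35, red), (20, 8, blue), (26, 39, blue), (3, 20, white), (34, 11, black), (4, 13, red)}
Projecting to cost, color: {(10, grey), (15, gold), (16, red), (18, red), (20, blue), (26, blue), (3, white), (34, black), (4, red)}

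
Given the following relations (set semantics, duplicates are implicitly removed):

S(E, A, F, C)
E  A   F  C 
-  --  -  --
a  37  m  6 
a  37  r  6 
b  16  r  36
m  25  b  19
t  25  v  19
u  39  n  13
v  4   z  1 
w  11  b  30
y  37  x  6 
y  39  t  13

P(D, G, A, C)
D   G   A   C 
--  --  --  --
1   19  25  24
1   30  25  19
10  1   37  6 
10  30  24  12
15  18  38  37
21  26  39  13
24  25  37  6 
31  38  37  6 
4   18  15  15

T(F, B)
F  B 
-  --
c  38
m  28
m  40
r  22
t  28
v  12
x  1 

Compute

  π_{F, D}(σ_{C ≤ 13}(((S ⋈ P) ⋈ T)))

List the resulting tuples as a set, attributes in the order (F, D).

{(m, 10), (m, 24), (m, 31), (r, 10), (r, 24), (r, 31), (t, 21), (x, 10), (x, 24), (x, 31)}

Natural join on A, C: {(a, 37, m, 6, 10, 1), (a, 37, m, 6, 24, 25), (a, 37, m, 6, 31, 38), (a, 37, r, 6, 10, 1), (a, 37, r, 6, 24, 25), (a, 37, r, 6, 31, 38), (m, 25, b, 19, 1, 30), (t, 25, v, 19, 1, 30), (u, 39, n, 13, 21, 26), (y, 37, x, 6, 10, 1), (y, 37, x, 6, 24, 25), (y, 37, x, 6, 31, 38), (y, 39, t, 13, 21, 26)}
Natural join on F: {(a, 37, m, 6, 10, 1, 28), (a, 37, m, 6, 10, 1, 40), (a, 37, m, 6, 24, 25, 28), (a, 37, m, 6, 24, 25, 40), (a, 37, m, 6, 31, 38, 28), (a, 37, m, 6, 31, 38, 40), (a, 37, r, 6, 10, 1, 22), (a, 37, r, 6, 24, 25, 22), (a, 37, r, 6, 31, 38, 22), (t, 25, v, 19, 1, 30, 12), (y, 37, x, 6, 10, 1, 1), (y, 37, x, 6, 24, 25, 1), (y, 37, x, 6, 31, 38, 1), (y, 39, t, 13, 21, 26, 28)}
Apply σ_{C ≤ 13}; surviving tuples: {(a, 37, m, 6, 10, 1, 28), (a, 37, m, 6, 10, 1, 40), (a, 37, m, 6, 24, 25, 28), (a, 37, m, 6, 24, 25, 40), (a, 37, m, 6, 31, 38, 28), (a, 37, m, 6, 31, 38, 40), (a, 37, r, 6, 10, 1, 22), (a, 37, r, 6, 24, 25, 22), (a, 37, r, 6, 31, 38, 22), (y, 37, x, 6, 10, 1, 1), (y, 37, x, 6, 24, 25, 1), (y, 37, x, 6, 31, 38, 1), (y, 39, t, 13, 21, 26, 28)}
Projecting to F, D (3 duplicate(s) eliminated): {(m, 10), (m, 24), (m, 31), (r, 10), (r, 24), (r, 31), (t, 21), (x, 10), (x, 24), (x, 31)}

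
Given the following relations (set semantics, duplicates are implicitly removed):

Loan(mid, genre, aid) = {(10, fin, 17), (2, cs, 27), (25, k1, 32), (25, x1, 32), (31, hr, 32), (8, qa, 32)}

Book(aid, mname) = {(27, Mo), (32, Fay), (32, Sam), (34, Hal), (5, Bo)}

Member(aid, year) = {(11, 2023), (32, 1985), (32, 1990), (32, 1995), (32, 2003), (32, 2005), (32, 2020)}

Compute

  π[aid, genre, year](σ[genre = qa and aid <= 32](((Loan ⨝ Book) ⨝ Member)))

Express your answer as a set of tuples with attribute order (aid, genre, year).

Loan ⋈ Book (natural join on aid): {(2, cs, 27, Mo), (25, k1, 32, Fay), (25, k1, 32, Sam), (25, x1, 32, Fay), (25, x1, 32, Sam), (31, hr, 32, Fay), (31, hr, 32, Sam), (8, qa, 32, Fay), (8, qa, 32, Sam)}
(Loan ⨝ Book) ⋈ Member (natural join on aid): {(25, k1, 32, Fay, 1985), (25, k1, 32, Fay, 1990), (25, k1, 32, Fay, 1995), (25, k1, 32, Fay, 2003), (25, k1, 32, Fay, 2005), (25, k1, 32, Fay, 2020), (25, k1, 32, Sam, 1985), (25, k1, 32, Sam, 1990), (25, k1, 32, Sam, 1995), (25, k1, 32, Sam, 2003), (25, k1, 32, Sam, 2005), (25, k1, 32, Sam, 2020), (25, x1, 32, Fay, 1985), (25, x1, 32, Fay, 1990), (25, x1, 32, Fay, 1995), (25, x1, 32, Fay, 2003), (25, x1, 32, Fay, 2005), (25, x1, 32, Fay, 2020), (25, x1, 32, Sam, 1985), (25, x1, 32, Sam, 1990), (25, x1, 32, Sam, 1995), (25, x1, 32, Sam, 2003), (25, x1, 32, Sam, 2005), (25, x1, 32, Sam, 2020), (31, hr, 32, Fay, 1985), (31, hr, 32, Fay, 1990), (31, hr, 32, Fay, 1995), (31, hr, 32, Fay, 2003), (31, hr, 32, Fay, 2005), (31, hr, 32, Fay, 2020), (31, hr, 32, Sam, 1985), (31, hr, 32, Sam, 1990), (31, hr, 32, Sam, 1995), (31, hr, 32, Sam, 2003), (31, hr, 32, Sam, 2005), (31, hr, 32, Sam, 2020), (8, qa, 32, Fay, 1985), (8, qa, 32, Fay, 1990), (8, qa, 32, Fay, 1995), (8, qa, 32, Fay, 2003), (8, qa, 32, Fay, 2005), (8, qa, 32, Fay, 2020), (8, qa, 32, Sam, 1985), (8, qa, 32, Sam, 1990), (8, qa, 32, Sam, 1995), (8, qa, 32, Sam, 2003), (8, qa, 32, Sam, 2005), (8, qa, 32, Sam, 2020)}
Filtering on genre = qa and aid <= 32 leaves {(8, qa, 32, Fay, 1985), (8, qa, 32, Fay, 1990), (8, qa, 32, Fay, 1995), (8, qa, 32, Fay, 2003), (8, qa, 32, Fay, 2005), (8, qa, 32, Fay, 2020), (8, qa, 32, Sam, 1985), (8, qa, 32, Sam, 1990), (8, qa, 32, Sam, 1995), (8, qa, 32, Sam, 2003), (8, qa, 32, Sam, 2005), (8, qa, 32, Sam, 2020)}.
Keep only column(s) aid, genre, year (6 duplicate(s) eliminated): {(32, qa, 1985), (32, qa, 1990), (32, qa, 1995), (32, qa, 2003), (32, qa, 2005), (32, qa, 2020)}

{(32, qa, 1985), (32, qa, 1990), (32, qa, 1995), (32, qa, 2003), (32, qa, 2005), (32, qa, 2020)}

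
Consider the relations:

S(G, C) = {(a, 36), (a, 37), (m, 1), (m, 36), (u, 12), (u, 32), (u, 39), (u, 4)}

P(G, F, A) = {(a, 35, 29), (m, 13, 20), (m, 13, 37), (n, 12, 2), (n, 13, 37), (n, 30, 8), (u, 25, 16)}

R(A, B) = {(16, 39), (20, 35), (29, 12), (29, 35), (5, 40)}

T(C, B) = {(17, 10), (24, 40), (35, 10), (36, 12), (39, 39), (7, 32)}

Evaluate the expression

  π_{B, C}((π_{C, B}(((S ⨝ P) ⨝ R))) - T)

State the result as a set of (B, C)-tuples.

S ⋈ P (natural join on G): {(a, 36, 35, 29), (a, 37, 35, 29), (m, 1, 13, 20), (m, 1, 13, 37), (m, 36, 13, 20), (m, 36, 13, 37), (u, 12, 25, 16), (u, 32, 25, 16), (u, 39, 25, 16), (u, 4, 25, 16)}
(S ⨝ P) ⋈ R (natural join on A): {(a, 36, 35, 29, 12), (a, 36, 35, 29, 35), (a, 37, 35, 29, 12), (a, 37, 35, 29, 35), (m, 1, 13, 20, 35), (m, 36, 13, 20, 35), (u, 12, 25, 16, 39), (u, 32, 25, 16, 39), (u, 39, 25, 16, 39), (u, 4, 25, 16, 39)}
Keep only column(s) C, B (1 duplicate(s) eliminated): {(1, 35), (12, 39), (32, 39), (36, 12), (36, 35), (37, 12), (37, 35), (39, 39), (4, 39)}
Set difference of the two operands is {(1, 35), (12, 39), (32, 39), (36, 35), (37, 12), (37, 35), (4, 39)}.
Keep only column(s) B, C: {(12, 37), (35, 1), (35, 36), (35, 37), (39, 12), (39, 32), (39, 4)}

{(12, 37), (35, 1), (35, 36), (35, 37), (39, 12), (39, 32), (39, 4)}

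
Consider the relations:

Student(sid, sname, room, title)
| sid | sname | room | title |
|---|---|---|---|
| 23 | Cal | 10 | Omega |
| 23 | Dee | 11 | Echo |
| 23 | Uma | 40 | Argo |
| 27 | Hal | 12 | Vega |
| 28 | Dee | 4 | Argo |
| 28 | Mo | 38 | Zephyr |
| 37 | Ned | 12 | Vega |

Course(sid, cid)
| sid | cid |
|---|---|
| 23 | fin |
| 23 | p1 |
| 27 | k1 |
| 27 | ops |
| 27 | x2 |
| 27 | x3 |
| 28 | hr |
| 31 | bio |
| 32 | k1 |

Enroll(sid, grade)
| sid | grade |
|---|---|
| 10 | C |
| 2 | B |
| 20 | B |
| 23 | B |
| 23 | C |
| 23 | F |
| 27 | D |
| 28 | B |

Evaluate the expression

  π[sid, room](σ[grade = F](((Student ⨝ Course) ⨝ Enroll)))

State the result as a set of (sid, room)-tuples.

{(23, 10), (23, 11), (23, 40)}

Natural join on sid: {(23, Cal, 10, Omega, fin), (23, Cal, 10, Omega, p1), (23, Dee, 11, Echo, fin), (23, Dee, 11, Echo, p1), (23, Uma, 40, Argo, fin), (23, Uma, 40, Argo, p1), (27, Hal, 12, Vega, k1), (27, Hal, 12, Vega, ops), (27, Hal, 12, Vega, x2), (27, Hal, 12, Vega, x3), (28, Dee, 4, Argo, hr), (28, Mo, 38, Zephyr, hr)}
Natural join on sid: {(23, Cal, 10, Omega, fin, B), (23, Cal, 10, Omega, fin, C), (23, Cal, 10, Omega, fin, F), (23, Cal, 10, Omega, p1, B), (23, Cal, 10, Omega, p1, C), (23, Cal, 10, Omega, p1, F), (23, Dee, 11, Echo, fin, B), (23, Dee, 11, Echo, fin, C), (23, Dee, 11, Echo, fin, F), (23, Dee, 11, Echo, p1, B), (23, Dee, 11, Echo, p1, C), (23, Dee, 11, Echo, p1, F), (23, Uma, 40, Argo, fin, B), (23, Uma, 40, Argo, fin, C), (23, Uma, 40, Argo, fin, F), (23, Uma, 40, Argo, p1, B), (23, Uma, 40, Argo, p1, C), (23, Uma, 40, Argo, p1, F), (27, Hal, 12, Vega, k1, D), (27, Hal, 12, Vega, ops, D), (27, Hal, 12, Vega, x2, D), (27, Hal, 12, Vega, x3, D), (28, Dee, 4, Argo, hr, B), (28, Mo, 38, Zephyr, hr, B)}
Selection grade = F: {(23, Cal, 10, Omega, fin, F), (23, Cal, 10, Omega, p1, F), (23, Dee, 11, Echo, fin, F), (23, Dee, 11, Echo, p1, F), (23, Uma, 40, Argo, fin, F), (23, Uma, 40, Argo, p1, F)}
Keep only column(s) sid, room (3 duplicate(s) eliminated): {(23, 10), (23, 11), (23, 40)}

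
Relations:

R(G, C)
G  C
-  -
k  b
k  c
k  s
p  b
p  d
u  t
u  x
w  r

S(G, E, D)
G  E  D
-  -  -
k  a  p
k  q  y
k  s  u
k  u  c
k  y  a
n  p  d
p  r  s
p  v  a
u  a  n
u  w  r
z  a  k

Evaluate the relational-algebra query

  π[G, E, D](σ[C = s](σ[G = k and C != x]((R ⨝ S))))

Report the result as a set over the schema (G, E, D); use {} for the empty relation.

{(k, a, p), (k, q, y), (k, s, u), (k, u, c), (k, y, a)}

R ⋈ S (natural join on G): {(k, b, a, p), (k, b, q, y), (k, b, s, u), (k, b, u, c), (k, b, y, a), (k, c, a, p), (k, c, q, y), (k, c, s, u), (k, c, u, c), (k, c, y, a), (k, s, a, p), (k, s, q, y), (k, s, s, u), (k, s, u, c), (k, s, y, a), (p, b, r, s), (p, b, v, a), (p, d, r, s), (p, d, v, a), (u, t, a, n), (u, t, w, r), (u, x, a, n), (u, x, w, r)}
Selection G = k and C != x: {(k, b, a, p), (k, b, q, y), (k, b, s, u), (k, b, u, c), (k, b, y, a), (k, c, a, p), (k, c, q, y), (k, c, s, u), (k, c, u, c), (k, c, y, a), (k, s, a, p), (k, s, q, y), (k, s, s, u), (k, s, u, c), (k, s, y, a)}
Selection C = s: {(k, s, a, p), (k, s, q, y), (k, s, s, u), (k, s, u, c), (k, s, y, a)}
π[G, E, D]: project onto (G, E, D) → {(k, a, p), (k, q, y), (k, s, u), (k, u, c), (k, y, a)}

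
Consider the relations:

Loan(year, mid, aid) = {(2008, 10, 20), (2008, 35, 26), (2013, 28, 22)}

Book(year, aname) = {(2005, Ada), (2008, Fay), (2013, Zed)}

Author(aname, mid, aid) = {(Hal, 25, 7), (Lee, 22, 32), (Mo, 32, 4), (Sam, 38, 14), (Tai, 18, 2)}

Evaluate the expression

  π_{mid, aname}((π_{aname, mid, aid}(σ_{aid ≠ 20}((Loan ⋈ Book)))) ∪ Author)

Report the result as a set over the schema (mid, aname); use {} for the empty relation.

{(18, Tai), (22, Lee), (25, Hal), (28, Zed), (32, Mo), (35, Fay), (38, Sam)}

Natural join on year: {(2008, 10, 20, Fay), (2008, 35, 26, Fay), (2013, 28, 22, Zed)}
Apply σ_{aid ≠ 20}; surviving tuples: {(2008, 35, 26, Fay), (2013, 28, 22, Zed)}
Keep only column(s) aname, mid, aid: {(Fay, 35, 26), (Zed, 28, 22)}
Taking the union: {(Fay, 35, 26), (Hal, 25, 7), (Lee, 22, 32), (Mo, 32, 4), (Sam, 38, 14), (Tai, 18, 2), (Zed, 28, 22)}
Keep only column(s) mid, aname: {(18, Tai), (22, Lee), (25, Hal), (28, Zed), (32, Mo), (35, Fay), (38, Sam)}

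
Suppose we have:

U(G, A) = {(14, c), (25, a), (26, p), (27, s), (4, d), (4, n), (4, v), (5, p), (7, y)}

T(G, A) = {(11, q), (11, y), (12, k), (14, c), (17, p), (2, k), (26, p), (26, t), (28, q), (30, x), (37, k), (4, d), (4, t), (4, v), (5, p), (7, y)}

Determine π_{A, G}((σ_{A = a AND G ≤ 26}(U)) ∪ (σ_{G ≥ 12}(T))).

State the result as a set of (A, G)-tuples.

{(a, 25), (c, 14), (k, 12), (k, 37), (p, 17), (p, 26), (q, 28), (t, 26), (x, 30)}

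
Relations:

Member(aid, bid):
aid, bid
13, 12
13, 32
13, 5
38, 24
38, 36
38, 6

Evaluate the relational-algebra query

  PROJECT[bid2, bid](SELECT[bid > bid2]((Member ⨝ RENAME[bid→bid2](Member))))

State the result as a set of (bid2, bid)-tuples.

{(12, 32), (24, 36), (5, 12), (5, 32), (6, 24), (6, 36)}

ρ[bid→bid2]: schema becomes (aid, bid2); tuples unchanged.
Member ⋈ RENAME[bid→bid2](Member) (natural join on aid): {(13, 12, 12), (13, 12, 32), (13, 12, 5), (13, 32, 12), (13, 32, 32), (13, 32, 5), (13, 5, 12), (13, 5, 32), (13, 5, 5), (38, 24, 24), (38, 24, 36), (38, 24, 6), (38, 36, 24), (38, 36, 36), (38, 36, 6), (38, 6, 24), (38, 6, 36), (38, 6, 6)}
σ[bid > bid2]: keep tuples satisfying bid > bid2 → {(13, 12, 5), (13, 32, 12), (13, 32, 5), (38, 24, 6), (38, 36, 24), (38, 36, 6)}
π_{bid2, bid} gives {(12, 32), (24, 36), (5, 12), (5, 32), (6, 24), (6, 36)}.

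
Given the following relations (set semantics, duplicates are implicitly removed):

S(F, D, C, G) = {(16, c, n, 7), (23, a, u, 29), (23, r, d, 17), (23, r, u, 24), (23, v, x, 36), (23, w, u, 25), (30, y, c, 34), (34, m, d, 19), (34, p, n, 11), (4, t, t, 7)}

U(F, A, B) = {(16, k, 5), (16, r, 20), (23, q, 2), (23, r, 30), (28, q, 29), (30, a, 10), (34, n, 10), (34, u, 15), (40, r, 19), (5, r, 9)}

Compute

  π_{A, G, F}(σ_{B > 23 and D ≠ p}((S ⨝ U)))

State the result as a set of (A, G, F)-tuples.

Natural join on F: {(16, c, n, 7, k, 5), (16, c, n, 7, r, 20), (23, a, u, 29, q, 2), (23, a, u, 29, r, 30), (23, r, d, 17, q, 2), (23, r, d, 17, r, 30), (23, r, u, 24, q, 2), (23, r, u, 24, r, 30), (23, v, x, 36, q, 2), (23, v, x, 36, r, 30), (23, w, u, 25, q, 2), (23, w, u, 25, r, 30), (30, y, c, 34, a, 10), (34, m, d, 19, n, 10), (34, m, d, 19, u, 15), (34, p, n, 11, n, 10), (34, p, n, 11, u, 15)}
Apply σ_{B > 23 and D ≠ p}; surviving tuples: {(23, a, u, 29, r, 30), (23, r, d, 17, r, 30), (23, r, u, 24, r, 30), (23, v, x, 36, r, 30), (23, w, u, 25, r, 30)}
Keep only column(s) A, G, F: {(r, 17, 23), (r, 24, 23), (r, 25, 23), (r, 29, 23), (r, 36, 23)}

{(r, 17, 23), (r, 24, 23), (r, 25, 23), (r, 29, 23), (r, 36, 23)}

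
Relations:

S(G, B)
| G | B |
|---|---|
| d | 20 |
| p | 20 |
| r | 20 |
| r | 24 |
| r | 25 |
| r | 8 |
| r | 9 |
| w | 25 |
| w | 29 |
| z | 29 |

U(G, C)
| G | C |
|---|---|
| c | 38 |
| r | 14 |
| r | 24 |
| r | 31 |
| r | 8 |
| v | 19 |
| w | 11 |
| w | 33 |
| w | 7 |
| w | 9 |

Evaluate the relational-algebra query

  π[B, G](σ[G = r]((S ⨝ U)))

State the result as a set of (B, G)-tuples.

{(20, r), (24, r), (25, r), (8, r), (9, r)}

Natural join on G: {(r, 20, 14), (r, 20, 24), (r, 20, 31), (r, 20, 8), (r, 24, 14), (r, 24, 24), (r, 24, 31), (r, 24, 8), (r, 25, 14), (r, 25, 24), (r, 25, 31), (r, 25, 8), (r, 8, 14), (r, 8, 24), (r, 8, 31), (r, 8, 8), (r, 9, 14), (r, 9, 24), (r, 9, 31), (r, 9, 8), (w, 25, 11), (w, 25, 33), (w, 25, 7), (w, 25, 9), (w, 29, 11), (w, 29, 33), (w, 29, 7), (w, 29, 9)}
σ[G = r]: keep tuples satisfying G = r → {(r, 20, 14), (r, 20, 24), (r, 20, 31), (r, 20, 8), (r, 24, 14), (r, 24, 24), (r, 24, 31), (r, 24, 8), (r, 25, 14), (r, 25, 24), (r, 25, 31), (r, 25, 8), (r, 8, 14), (r, 8, 24), (r, 8, 31), (r, 8, 8), (r, 9, 14), (r, 9, 24), (r, 9, 31), (r, 9, 8)}
Projecting to B, G (15 duplicate(s) eliminated): {(20, r), (24, r), (25, r), (8, r), (9, r)}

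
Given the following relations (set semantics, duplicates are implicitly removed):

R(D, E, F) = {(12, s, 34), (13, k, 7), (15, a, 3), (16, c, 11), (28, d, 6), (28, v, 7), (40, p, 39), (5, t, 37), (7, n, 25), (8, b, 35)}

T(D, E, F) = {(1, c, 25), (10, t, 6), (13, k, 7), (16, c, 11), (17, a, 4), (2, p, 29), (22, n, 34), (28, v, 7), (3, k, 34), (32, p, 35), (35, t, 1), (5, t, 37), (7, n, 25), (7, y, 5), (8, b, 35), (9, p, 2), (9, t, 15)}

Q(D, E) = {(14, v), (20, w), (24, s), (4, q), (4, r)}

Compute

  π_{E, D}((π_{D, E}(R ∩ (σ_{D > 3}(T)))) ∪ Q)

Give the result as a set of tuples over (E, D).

Filtering on D > 3 leaves {(10, t, 6), (13, k, 7), (16, c, 11), (17, a, 4), (22, n, 34), (28, v, 7), (32, p, 35), (35, t, 1), (5, t, 37), (7, n, 25), (7, y, 5), (8, b, 35), (9, p, 2), (9, t, 15)}.
Set intersection of the two operands is {(13, k, 7), (16, c, 11), (28, v, 7), (5, t, 37), (7, n, 25), (8, b, 35)}.
π[D, E]: project onto (D, E) → {(13, k), (16, c), (28, v), (5, t), (7, n), (8, b)}
Set union of the two operands is {(13, k), (14, v), (16, c), (20, w), (24, s), (28, v), (4, q), (4, r), (5, t), (7, n), (8, b)}.
π[E, D]: project onto (E, D) → {(b, 8), (c, 16), (k, 13), (n, 7), (q, 4), (r, 4), (s, 24), (t, 5), (v, 14), (v, 28), (w, 20)}

{(b, 8), (c, 16), (k, 13), (n, 7), (q, 4), (r, 4), (s, 24), (t, 5), (v, 14), (v, 28), (w, 20)}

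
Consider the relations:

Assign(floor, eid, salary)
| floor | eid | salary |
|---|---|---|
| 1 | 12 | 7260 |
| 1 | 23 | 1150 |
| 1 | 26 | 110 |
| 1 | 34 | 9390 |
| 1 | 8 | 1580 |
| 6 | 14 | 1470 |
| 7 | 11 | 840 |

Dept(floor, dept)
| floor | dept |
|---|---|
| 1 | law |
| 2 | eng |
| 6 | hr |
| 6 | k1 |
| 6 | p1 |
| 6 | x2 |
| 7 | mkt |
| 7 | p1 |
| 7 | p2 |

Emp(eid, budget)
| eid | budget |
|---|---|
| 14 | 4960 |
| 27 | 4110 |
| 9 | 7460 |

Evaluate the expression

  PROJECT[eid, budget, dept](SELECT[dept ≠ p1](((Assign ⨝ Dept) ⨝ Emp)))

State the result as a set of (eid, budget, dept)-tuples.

Natural join on floor: {(1, 12, 7260, law), (1, 23, 1150, law), (1, 26, 110, law), (1, 34, 9390, law), (1, 8, 1580, law), (6, 14, 1470, hr), (6, 14, 1470, k1), (6, 14, 1470, p1), (6, 14, 1470, x2), (7, 11, 840, mkt), (7, 11, 840, p1), (7, 11, 840, p2)}
Natural join on eid: {(6, 14, 1470, hr, 4960), (6, 14, 1470, k1, 4960), (6, 14, 1470, p1, 4960), (6, 14, 1470, x2, 4960)}
Filtering on dept ≠ p1 leaves {(6, 14, 1470, hr, 4960), (6, 14, 1470, k1, 4960), (6, 14, 1470, x2, 4960)}.
Keep only column(s) eid, budget, dept: {(14, 4960, hr), (14, 4960, k1), (14, 4960, x2)}

{(14, 4960, hr), (14, 4960, k1), (14, 4960, x2)}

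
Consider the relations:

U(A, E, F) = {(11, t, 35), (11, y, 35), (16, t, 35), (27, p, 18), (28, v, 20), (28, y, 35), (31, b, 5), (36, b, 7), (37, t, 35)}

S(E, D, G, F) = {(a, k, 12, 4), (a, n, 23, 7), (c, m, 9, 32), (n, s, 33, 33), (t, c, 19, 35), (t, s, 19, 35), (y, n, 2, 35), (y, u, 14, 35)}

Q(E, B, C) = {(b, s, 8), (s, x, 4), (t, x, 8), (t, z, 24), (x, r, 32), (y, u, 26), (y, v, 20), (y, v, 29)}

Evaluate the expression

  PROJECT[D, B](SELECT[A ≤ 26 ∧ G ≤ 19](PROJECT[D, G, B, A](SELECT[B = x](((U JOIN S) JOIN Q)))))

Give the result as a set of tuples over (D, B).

Natural join on E, F: {(11, t, 35, c, 19), (11, t, 35, s, 19), (11, y, 35, n, 2), (11, y, 35, u, 14), (16, t, 35, c, 19), (16, t, 35, s, 19), (28, y, 35, n, 2), (28, y, 35, u, 14), (37, t, 35, c, 19), (37, t, 35, s, 19)}
Natural join on E: {(11, t, 35, c, 19, x, 8), (11, t, 35, c, 19, z, 24), (11, t, 35, s, 19, x, 8), (11, t, 35, s, 19, z, 24), (11, y, 35, n, 2, u, 26), (11, y, 35, n, 2, v, 20), (11, y, 35, n, 2, v, 29), (11, y, 35, u, 14, u, 26), (11, y, 35, u, 14, v, 20), (11, y, 35, u, 14, v, 29), (16, t, 35, c, 19, x, 8), (16, t, 35, c, 19, z, 24), (16, t, 35, s, 19, x, 8), (16, t, 35, s, 19, z, 24), (28, y, 35, n, 2, u, 26), (28, y, 35, n, 2, v, 20), (28, y, 35, n, 2, v, 29), (28, y, 35, u, 14, u, 26), (28, y, 35, u, 14, v, 20), (28, y, 35, u, 14, v, 29), (37, t, 35, c, 19, x, 8), (37, t, 35, c, 19, z, 24), (37, t, 35, s, 19, x, 8), (37, t, 35, s, 19, z, 24)}
Apply σ_{B = x}; surviving tuples: {(11, t, 35, c, 19, x, 8), (11, t, 35, s, 19, x, 8), (16, t, 35, c, 19, x, 8), (16, t, 35, s, 19, x, 8), (37, t, 35, c, 19, x, 8), (37, t, 35, s, 19, x, 8)}
Projecting to D, G, B, A: {(c, 19, x, 11), (c, 19, x, 16), (c, 19, x, 37), (s, 19, x, 11), (s, 19, x, 16), (s, 19, x, 37)}
Apply σ_{A ≤ 26 ∧ G ≤ 19}; surviving tuples: {(c, 19, x, 11), (c, 19, x, 16), (s, 19, x, 11), (s, 19, x, 16)}
Projecting to D, B (2 duplicate(s) eliminated): {(c, x), (s, x)}

{(c, x), (s, x)}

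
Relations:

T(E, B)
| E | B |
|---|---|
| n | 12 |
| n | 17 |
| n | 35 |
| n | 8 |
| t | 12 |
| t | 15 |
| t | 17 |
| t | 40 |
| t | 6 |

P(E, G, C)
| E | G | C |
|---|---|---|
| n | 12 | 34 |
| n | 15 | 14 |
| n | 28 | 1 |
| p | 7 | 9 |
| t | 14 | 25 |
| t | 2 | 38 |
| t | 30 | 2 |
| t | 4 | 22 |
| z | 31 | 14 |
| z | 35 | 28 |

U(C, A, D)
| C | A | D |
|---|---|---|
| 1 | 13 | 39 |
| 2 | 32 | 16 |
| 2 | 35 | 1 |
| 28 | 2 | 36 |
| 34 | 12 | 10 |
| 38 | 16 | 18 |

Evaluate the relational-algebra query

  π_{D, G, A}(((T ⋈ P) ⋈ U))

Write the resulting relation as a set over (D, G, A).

{(1, 30, 35), (10, 12, 12), (16, 30, 32), (18, 2, 16), (39, 28, 13)}

T ⋈ P (natural join on E): {(n, 12, 12, 34), (n, 12, 15, 14), (n, 12, 28, 1), (n, 17, 12, 34), (n, 17, 15, 14), (n, 17, 28, 1), (n, 35, 12, 34), (n, 35, 15, 14), (n, 35, 28, 1), (n, 8, 12, 34), (n, 8, 15, 14), (n, 8, 28, 1), (t, 12, 14, 25), (t, 12, 2, 38), (t, 12, 30, 2), (t, 12, 4, 22), (t, 15, 14, 25), (t, 15, 2, 38), (t, 15, 30, 2), (t, 15, 4, 22), (t, 17, 14, 25), (t, 17, 2, 38), (t, 17, 30, 2), (t, 17, 4, 22), (t, 40, 14, 25), (t, 40, 2, 38), (t, 40, 30, 2), (t, 40, 4, 22), (t, 6, 14, 25), (t, 6, 2, 38), (t, 6, 30, 2), (t, 6, 4, 22)}
(T ⋈ P) ⋈ U (natural join on C): {(n, 12, 12, 34, 12, 10), (n, 12, 28, 1, 13, 39), (n, 17, 12, 34, 12, 10), (n, 17, 28, 1, 13, 39), (n, 35, 12, 34, 12, 10), (n, 35, 28, 1, 13, 39), (n, 8, 12, 34, 12, 10), (n, 8, 28, 1, 13, 39), (t, 12, 2, 38, 16, 18), (t, 12, 30, 2, 32, 16), (t, 12, 30, 2, 35, 1), (t, 15, 2, 38, 16, 18), (t, 15, 30, 2, 32, 16), (t, 15, 30, 2, 35, 1), (t, 17, 2, 38, 16, 18), (t, 17, 30, 2, 32, 16), (t, 17, 30, 2, 35, 1), (t, 40, 2, 38, 16, 18), (t, 40, 30, 2, 32, 16), (t, 40, 30, 2, 35, 1), (t, 6, 2, 38, 16, 18), (t, 6, 30, 2, 32, 16), (t, 6, 30, 2, 35, 1)}
Keep only column(s) D, G, A (18 duplicate(s) eliminated): {(1, 30, 35), (10, 12, 12), (16, 30, 32), (18, 2, 16), (39, 28, 13)}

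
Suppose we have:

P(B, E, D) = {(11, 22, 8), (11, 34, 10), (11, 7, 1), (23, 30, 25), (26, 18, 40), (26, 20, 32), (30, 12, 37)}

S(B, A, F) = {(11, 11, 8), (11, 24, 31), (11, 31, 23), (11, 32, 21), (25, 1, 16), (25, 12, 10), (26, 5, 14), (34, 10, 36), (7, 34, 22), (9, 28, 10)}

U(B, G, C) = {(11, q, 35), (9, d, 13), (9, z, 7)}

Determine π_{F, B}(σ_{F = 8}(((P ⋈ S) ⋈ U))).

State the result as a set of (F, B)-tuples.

{(8, 11)}

P ⋈ S (natural join on B): {(11, 22, 8, 11, 8), (11, 22, 8, 24, 31), (11, 22, 8, 31, 23), (11, 22, 8, 32, 21), (11, 34, 10, 11, 8), (11, 34, 10, 24, 31), (11, 34, 10, 31, 23), (11, 34, 10, 32, 21), (11, 7, 1, 11, 8), (11, 7, 1, 24, 31), (11, 7, 1, 31, 23), (11, 7, 1, 32, 21), (26, 18, 40, 5, 14), (26, 20, 32, 5, 14)}
(P ⋈ S) ⋈ U (natural join on B): {(11, 22, 8, 11, 8, q, 35), (11, 22, 8, 24, 31, q, 35), (11, 22, 8, 31, 23, q, 35), (11, 22, 8, 32, 21, q, 35), (11, 34, 10, 11, 8, q, 35), (11, 34, 10, 24, 31, q, 35), (11, 34, 10, 31, 23, q, 35), (11, 34, 10, 32, 21, q, 35), (11, 7, 1, 11, 8, q, 35), (11, 7, 1, 24, 31, q, 35), (11, 7, 1, 31, 23, q, 35), (11, 7, 1, 32, 21, q, 35)}
σ[F = 8]: keep tuples satisfying F = 8 → {(11, 22, 8, 11, 8, q, 35), (11, 34, 10, 11, 8, q, 35), (11, 7, 1, 11, 8, q, 35)}
Projecting to F, B (2 duplicate(s) eliminated): {(8, 11)}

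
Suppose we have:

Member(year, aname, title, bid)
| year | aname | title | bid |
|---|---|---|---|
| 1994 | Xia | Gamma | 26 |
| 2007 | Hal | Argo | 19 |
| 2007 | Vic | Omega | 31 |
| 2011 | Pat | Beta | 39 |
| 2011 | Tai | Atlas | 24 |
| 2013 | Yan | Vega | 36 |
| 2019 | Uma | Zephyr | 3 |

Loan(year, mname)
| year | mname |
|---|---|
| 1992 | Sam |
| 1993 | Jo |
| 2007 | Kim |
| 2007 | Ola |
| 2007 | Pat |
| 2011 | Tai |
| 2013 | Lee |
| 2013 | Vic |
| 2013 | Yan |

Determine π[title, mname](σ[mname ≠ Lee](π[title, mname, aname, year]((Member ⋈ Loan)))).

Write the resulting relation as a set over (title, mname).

Member ⋈ Loan (natural join on year): {(2007, Hal, Argo, 19, Kim), (2007, Hal, Argo, 19, Ola), (2007, Hal, Argo, 19, Pat), (2007, Vic, Omega, 31, Kim), (2007, Vic, Omega, 31, Ola), (2007, Vic, Omega, 31, Pat), (2011, Pat, Beta, 39, Tai), (2011, Tai, Atlas, 24, Tai), (2013, Yan, Vega, 36, Lee), (2013, Yan, Vega, 36, Vic), (2013, Yan, Vega, 36, Yan)}
Projecting to title, mname, aname, year: {(Argo, Kim, Hal, 2007), (Argo, Ola, Hal, 2007), (Argo, Pat, Hal, 2007), (Atlas, Tai, Tai, 2011), (Beta, Tai, Pat, 2011), (Omega, Kim, Vic, 2007), (Omega, Ola, Vic, 2007), (Omega, Pat, Vic, 2007), (Vega, Lee, Yan, 2013), (Vega, Vic, Yan, 2013), (Vega, Yan, Yan, 2013)}
Apply σ_{mname ≠ Lee}; surviving tuples: {(Argo, Kim, Hal, 2007), (Argo, Ola, Hal, 2007), (Argo, Pat, Hal, 2007), (Atlas, Tai, Tai, 2011), (Beta, Tai, Pat, 2011), (Omega, Kim, Vic, 2007), (Omega, Ola, Vic, 2007), (Omega, Pat, Vic, 2007), (Vega, Vic, Yan, 2013), (Vega, Yan, Yan, 2013)}
Projecting to title, mname: {(Argo, Kim), (Argo, Ola), (Argo, Pat), (Atlas, Tai), (Beta, Tai), (Omega, Kim), (Omega, Ola), (Omega, Pat), (Vega, Vic), (Vega, Yan)}

{(Argo, Kim), (Argo, Ola), (Argo, Pat), (Atlas, Tai), (Beta, Tai), (Omega, Kim), (Omega, Ola), (Omega, Pat), (Vega, Vic), (Vega, Yan)}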